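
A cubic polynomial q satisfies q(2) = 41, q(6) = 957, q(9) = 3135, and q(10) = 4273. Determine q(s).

Write q(s) = as^3 + bs^2 + cs + d. Substituting each data point gives a linear system:
  8a + 4b + 2c + d = 41
  216a + 36b + 6c + d = 957
  729a + 81b + 9c + d = 3135
  1000a + 100b + 10c + d = 4273
Solving the system yields a = 4, b = 3, c = -3, d = 3.
So q(s) = 4s^3 + 3s^2 - 3s + 3.
Check: q(10) = 4273. ✓

q(s) = 4s^3 + 3s^2 - 3s + 3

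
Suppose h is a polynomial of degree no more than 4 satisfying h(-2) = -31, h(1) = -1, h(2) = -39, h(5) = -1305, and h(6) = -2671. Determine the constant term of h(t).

Write h(t) = at^4 + bt^3 + ct^2 + dt + e. Substituting each data point gives a linear system:
  16a - 8b + 4c - 2d + e = -31
  a + b + c + d + e = -1
  16a + 8b + 4c + 2d + e = -39
  625a + 125b + 25c + 5d + e = -1305
  1296a + 216b + 36c + 6d + e = -2671
Solving the system yields a = -2, b = 0, c = -2, d = -2, e = 5.
So h(t) = -2t⁴ - 2t² - 2t + 5.
The constant term is 5.

5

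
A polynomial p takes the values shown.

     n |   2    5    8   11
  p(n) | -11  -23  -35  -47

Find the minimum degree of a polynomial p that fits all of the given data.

Forward differences of the values at n = 2, 5, 8, 11:
  p  : -11  -23  -35  -47
  Δ  : -12  -12  -12
  Δ^2: 0  0
  Δ^3: 0
The first differences are constant (-12) and nonzero, while all higher differences vanish, so the minimal degree is 1.

1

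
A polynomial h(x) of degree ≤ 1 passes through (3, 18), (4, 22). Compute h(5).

26

Write h(x) = ax + b. Substituting each data point gives a linear system:
  3a + b = 18
  4a + b = 22
Solving the system yields a = 4, b = 6.
So h(x) = 4x + 6.
Then h(5) = 26.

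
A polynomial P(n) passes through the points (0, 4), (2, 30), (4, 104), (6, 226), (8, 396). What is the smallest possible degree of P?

Forward differences of the values at n = 0, 2, 4, 6, 8:
  P  : 4  30  104  226  396
  Δ  : 26  74  122  170
  Δ^2: 48  48  48
  Δ^3: 0  0
  Δ^4: 0
The second differences are constant (48) and nonzero, while all higher differences vanish, so the minimal degree is 2.

2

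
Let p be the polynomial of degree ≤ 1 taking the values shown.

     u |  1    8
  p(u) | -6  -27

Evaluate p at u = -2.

Write p(u) = au + b. Substituting each data point gives a linear system:
  a + b = -6
  8a + b = -27
Solving the system yields a = -3, b = -3.
So p(u) = -3u - 3.
Then p(-2) = 3.

3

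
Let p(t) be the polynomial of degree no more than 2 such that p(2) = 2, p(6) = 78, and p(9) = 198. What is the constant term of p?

0

Write p(t) = at^2 + bt + c. Substituting each data point gives a linear system:
  4a + 2b + c = 2
  36a + 6b + c = 78
  81a + 9b + c = 198
Solving the system yields a = 3, b = -5, c = 0.
So p(t) = 3t^2 - 5t.
The constant term is 0.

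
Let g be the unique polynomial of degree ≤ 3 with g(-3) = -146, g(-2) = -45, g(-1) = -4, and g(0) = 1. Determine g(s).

Write g(s) = as^3 + bs^2 + cs + d. Substituting each data point gives a linear system:
  -27a + 9b - 3c + d = -146
  -8a + 4b - 2c + d = -45
  -a + b - c + d = -4
  d = 1
Solving the system yields a = 4, b = -6, c = -5, d = 1.
So g(s) = 4s³ - 6s² - 5s + 1.
Check: g(-3) = -146. ✓

g(s) = 4s^3 - 6s^2 - 5s + 1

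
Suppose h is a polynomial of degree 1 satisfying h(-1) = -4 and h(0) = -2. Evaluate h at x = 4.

Write h(x) = ax + b. Substituting each data point gives a linear system:
  -a + b = -4
  b = -2
Solving the system yields a = 2, b = -2.
So h(x) = 2x - 2.
Then h(4) = 6.

6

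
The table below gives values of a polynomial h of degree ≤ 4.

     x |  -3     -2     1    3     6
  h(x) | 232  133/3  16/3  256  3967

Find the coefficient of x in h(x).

Write h(x) = ax^4 + bx^3 + cx^2 + dx + e. Substituting each data point gives a linear system:
  81a - 27b + 9c - 3d + e = 232
  16a - 8b + 4c - 2d + e = 133/3
  a + b + c + d + e = 16/3
  81a + 27b + 9c + 3d + e = 256
  1296a + 216b + 36c + 6d + e = 3967
Solving the system yields a = 3, b = 1/3, c = 0, d = 1, e = 1.
So h(x) = 3x⁴ + (1/3)x³ + x + 1.
The coefficient of x is 1.

1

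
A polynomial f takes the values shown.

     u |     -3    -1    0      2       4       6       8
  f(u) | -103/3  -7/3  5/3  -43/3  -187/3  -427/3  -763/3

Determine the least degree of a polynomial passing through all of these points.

2

Divided differences on the nodes -3, -1, 0, 2, 4, 6, 8:
  order 0: -103/3  -7/3  5/3  -43/3  -187/3  -427/3  -763/3
  order 1: 16  4  -8  -24  -40  -56
  order 2: -4  -4  -4  -4  -4
  order 3: 0  0  0  0
  order 4: 0  0  0
  order 5: 0  0
  order 6: 0
The order-2 divided differences are all -4 (nonzero) and every higher order vanishes, so the data lies on a polynomial of degree exactly 2.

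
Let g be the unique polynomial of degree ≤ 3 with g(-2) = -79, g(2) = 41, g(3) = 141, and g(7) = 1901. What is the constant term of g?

-3

Write g(n) = an^3 + bn^2 + cn + d. Substituting each data point gives a linear system:
  -8a + 4b - 2c + d = -79
  8a + 4b + 2c + d = 41
  27a + 9b + 3c + d = 141
  343a + 49b + 7c + d = 1901
Solving the system yields a = 6, b = -4, c = 6, d = -3.
So g(n) = 6n^3 - 4n^2 + 6n - 3.
The constant term is -3.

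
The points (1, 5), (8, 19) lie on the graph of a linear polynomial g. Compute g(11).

Using the Lagrange interpolation formula with nodes 1, 8:
  L_0(x) = (x - 8) / -7
  L_1(x) = (x - 1) / 7
Then g(x) = 5·L_0(x) + 19·L_1(x).
Expanding and collecting terms gives g(x) = 2x + 3.
Evaluating at x = 11: g(11) = 25.

25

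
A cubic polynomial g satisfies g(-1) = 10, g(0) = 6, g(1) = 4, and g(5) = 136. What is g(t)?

Write g(t) = at^3 + bt^2 + ct + d. Substituting each data point gives a linear system:
  -a + b - c + d = 10
  d = 6
  a + b + c + d = 4
  125a + 25b + 5c + d = 136
Solving the system yields a = 1, b = 1, c = -4, d = 6.
So g(t) = t³ + t² - 4t + 6.
Check: g(0) = 6. ✓

g(t) = t^3 + t^2 - 4t + 6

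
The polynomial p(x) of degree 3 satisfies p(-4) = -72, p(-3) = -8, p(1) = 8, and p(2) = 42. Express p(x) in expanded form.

p(x) = 3x^3 + 6x^2 - 5x + 4

Using the Lagrange interpolation formula with nodes -4, -3, 1, 2:
  L_0(x) = (x + 3)(x - 1)(x - 2) / -30
  L_1(x) = (x + 4)(x - 1)(x - 2) / 20
  L_2(x) = (x + 4)(x + 3)(x - 2) / -20
  L_3(x) = (x + 4)(x + 3)(x - 1) / 30
Then p(x) = -72·L_0(x) - 8·L_1(x) + 8·L_2(x) + 42·L_3(x).
Expanding and collecting terms gives p(x) = 3x³ + 6x² - 5x + 4.
Check: p(-4) = -72. ✓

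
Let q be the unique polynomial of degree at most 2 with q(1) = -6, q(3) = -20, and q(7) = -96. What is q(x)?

Write q(x) = ax^2 + bx + c. Substituting each data point gives a linear system:
  a + b + c = -6
  9a + 3b + c = -20
  49a + 7b + c = -96
Solving the system yields a = -2, b = 1, c = -5.
So q(x) = -2x² + x - 5.
Check: q(1) = -6. ✓

q(x) = -2x^2 + x - 5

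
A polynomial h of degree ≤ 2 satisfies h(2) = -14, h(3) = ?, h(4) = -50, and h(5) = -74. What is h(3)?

-30

On equispaced nodes a degree-2 polynomial has vanishing third forward difference, so
  - h(2) + 3·h(3) - 3·h(4) + h(5) = 0.
Substituting the known values and solving for h(3):
  3·h(3) = -90
  h(3) = -30.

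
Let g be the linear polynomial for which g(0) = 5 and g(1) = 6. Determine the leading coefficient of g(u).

1

Write g(u) = au + b. Substituting each data point gives a linear system:
  b = 5
  a + b = 6
Solving the system yields a = 1, b = 5.
So g(u) = u + 5.
The leading coefficient is 1.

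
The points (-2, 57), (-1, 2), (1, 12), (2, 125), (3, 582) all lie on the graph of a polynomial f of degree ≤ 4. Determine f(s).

f(s) = 6s^4 + 4s^3 - 2s^2 + s + 3

Write f(s) = as^4 + bs^3 + cs^2 + ds + e. Substituting each data point gives a linear system:
  16a - 8b + 4c - 2d + e = 57
  a - b + c - d + e = 2
  a + b + c + d + e = 12
  16a + 8b + 4c + 2d + e = 125
  81a + 27b + 9c + 3d + e = 582
Solving the system yields a = 6, b = 4, c = -2, d = 1, e = 3.
So f(s) = 6s^4 + 4s^3 - 2s^2 + s + 3.
Check: f(-1) = 2. ✓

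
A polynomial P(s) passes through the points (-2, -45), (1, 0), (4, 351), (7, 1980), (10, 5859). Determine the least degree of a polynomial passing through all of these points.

Forward differences of the values at s = -2, 1, 4, 7, 10:
  P  : -45  0  351  1980  5859
  Δ  : 45  351  1629  3879
  Δ^2: 306  1278  2250
  Δ^3: 972  972
  Δ^4: 0
The third differences are constant (972) and nonzero, while all higher differences vanish, so the minimal degree is 3.

3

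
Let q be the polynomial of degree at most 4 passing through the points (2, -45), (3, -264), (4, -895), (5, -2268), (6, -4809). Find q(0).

Write q(x) = ax^4 + bx^3 + cx^2 + dx + e. Substituting each data point gives a linear system:
  16a + 8b + 4c + 2d + e = -45
  81a + 27b + 9c + 3d + e = -264
  256a + 64b + 16c + 4d + e = -895
  625a + 125b + 25c + 5d + e = -2268
  1296a + 216b + 36c + 6d + e = -4809
Solving the system yields a = -4, b = 1, c = 5, d = -3, e = -3.
So q(x) = -4x^4 + x^3 + 5x^2 - 3x - 3.
Then q(0) = -3.

-3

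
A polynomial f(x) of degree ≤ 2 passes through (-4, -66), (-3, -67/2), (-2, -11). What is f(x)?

f(x) = -5x^2 - (5/2)x + 4

Using the Lagrange interpolation formula with nodes -4, -3, -2:
  L_0(x) = (x + 3)(x + 2) / 2
  L_1(x) = (x + 4)(x + 2) / -1
  L_2(x) = (x + 4)(x + 3) / 2
Then f(x) = -66·L_0(x) - 67/2·L_1(x) - 11·L_2(x).
Expanding and collecting terms gives f(x) = -5x² - (5/2)x + 4.
Check: f(-3) = -67/2. ✓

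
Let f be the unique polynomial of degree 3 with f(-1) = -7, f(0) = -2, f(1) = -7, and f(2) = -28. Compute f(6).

Write f(t) = at^3 + bt^2 + ct + d. Substituting each data point gives a linear system:
  -a + b - c + d = -7
  d = -2
  a + b + c + d = -7
  8a + 4b + 2c + d = -28
Solving the system yields a = -1, b = -5, c = 1, d = -2.
So f(t) = -t^3 - 5t^2 + t - 2.
Then f(6) = -392.

-392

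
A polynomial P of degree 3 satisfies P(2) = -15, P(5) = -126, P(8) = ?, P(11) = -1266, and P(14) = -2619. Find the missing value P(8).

On equispaced nodes a degree-3 polynomial has vanishing fourth forward difference, so
  P(2) - 4·P(5) + 6·P(8) - 4·P(11) + P(14) = 0.
Substituting the known values and solving for P(8):
  6·P(8) = -2934
  P(8) = -489.

-489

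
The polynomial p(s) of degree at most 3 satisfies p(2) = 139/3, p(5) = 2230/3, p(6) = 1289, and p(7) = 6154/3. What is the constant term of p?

Write p(s) = as^3 + bs^2 + cs + d. Substituting each data point gives a linear system:
  8a + 4b + 2c + d = 139/3
  125a + 25b + 5c + d = 2230/3
  216a + 36b + 6c + d = 1289
  343a + 49b + 7c + d = 6154/3
Solving the system yields a = 6, b = 1/3, c = -4, d = 5.
So p(s) = 6s^3 + (1/3)s^2 - 4s + 5.
The constant term is 5.

5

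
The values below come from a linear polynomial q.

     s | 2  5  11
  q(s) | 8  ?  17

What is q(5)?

The 2 known points determine the degree-1 polynomial uniquely.
Write q(s) = as + b. Substituting each data point gives a linear system:
  2a + b = 8
  11a + b = 17
Solving the system yields a = 1, b = 6.
So q(s) = s + 6.
Then q(5) = 11.

11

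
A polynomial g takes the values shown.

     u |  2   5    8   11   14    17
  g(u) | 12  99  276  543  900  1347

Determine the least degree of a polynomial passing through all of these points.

2

Forward differences of the values at u = 2, 5, 8, 11, 14, 17:
  g  : 12  99  276  543  900  1347
  Δ  : 87  177  267  357  447
  Δ^2: 90  90  90  90
  Δ^3: 0  0  0
  Δ^4: 0  0
  Δ^5: 0
The second differences are constant (90) and nonzero, while all higher differences vanish, so the minimal degree is 2.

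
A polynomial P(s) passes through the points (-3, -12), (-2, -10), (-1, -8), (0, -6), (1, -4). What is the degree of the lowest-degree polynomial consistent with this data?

Forward differences of the values at s = -3, -2, -1, 0, 1:
  P  : -12  -10  -8  -6  -4
  Δ  : 2  2  2  2
  Δ^2: 0  0  0
  Δ^3: 0  0
  Δ^4: 0
The first differences are constant (2) and nonzero, while all higher differences vanish, so the minimal degree is 1.

1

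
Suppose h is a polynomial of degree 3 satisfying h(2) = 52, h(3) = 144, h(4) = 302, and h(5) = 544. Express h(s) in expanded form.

h(s) = 3s^3 + 6s^2 + 5s - 6

Write h(s) = as^3 + bs^2 + cs + d. Substituting each data point gives a linear system:
  8a + 4b + 2c + d = 52
  27a + 9b + 3c + d = 144
  64a + 16b + 4c + d = 302
  125a + 25b + 5c + d = 544
Solving the system yields a = 3, b = 6, c = 5, d = -6.
So h(s) = 3s^3 + 6s^2 + 5s - 6.
Check: h(2) = 52. ✓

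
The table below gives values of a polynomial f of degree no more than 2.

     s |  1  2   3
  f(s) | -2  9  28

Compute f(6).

Write f(s) = as^2 + bs + c. Substituting each data point gives a linear system:
  a + b + c = -2
  4a + 2b + c = 9
  9a + 3b + c = 28
Solving the system yields a = 4, b = -1, c = -5.
So f(s) = 4s^2 - s - 5.
Then f(6) = 133.

133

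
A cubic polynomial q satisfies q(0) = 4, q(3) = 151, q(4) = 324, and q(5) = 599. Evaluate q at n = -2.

Write q(n) = an^3 + bn^2 + cn + d. Substituting each data point gives a linear system:
  d = 4
  27a + 9b + 3c + d = 151
  64a + 16b + 4c + d = 324
  125a + 25b + 5c + d = 599
Solving the system yields a = 4, b = 3, c = 4, d = 4.
So q(n) = 4n^3 + 3n^2 + 4n + 4.
Then q(-2) = -24.

-24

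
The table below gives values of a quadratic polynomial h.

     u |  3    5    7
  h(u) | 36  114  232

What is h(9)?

390

Write h(u) = au^2 + bu + c. Substituting each data point gives a linear system:
  9a + 3b + c = 36
  25a + 5b + c = 114
  49a + 7b + c = 232
Solving the system yields a = 5, b = -1, c = -6.
So h(u) = 5u² - u - 6.
Then h(9) = 390.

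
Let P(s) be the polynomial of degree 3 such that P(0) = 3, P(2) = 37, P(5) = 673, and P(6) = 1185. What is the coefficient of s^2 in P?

Write P(s) = as^3 + bs^2 + cs + d. Substituting each data point gives a linear system:
  d = 3
  8a + 4b + 2c + d = 37
  125a + 25b + 5c + d = 673
  216a + 36b + 6c + d = 1185
Solving the system yields a = 6, b = -3, c = -1, d = 3.
So P(s) = 6s³ - 3s² - s + 3.
The coefficient of s^2 is -3.

-3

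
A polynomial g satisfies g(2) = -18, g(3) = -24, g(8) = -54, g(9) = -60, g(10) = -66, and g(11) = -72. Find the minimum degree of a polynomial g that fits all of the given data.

Divided differences on the nodes 2, 3, 8, 9, 10, 11:
  order 0: -18  -24  -54  -60  -66  -72
  order 1: -6  -6  -6  -6  -6
  order 2: 0  0  0  0
  order 3: 0  0  0
  order 4: 0  0
  order 5: 0
The order-1 divided differences are all -6 (nonzero) and every higher order vanishes, so the data lies on a polynomial of degree exactly 1.

1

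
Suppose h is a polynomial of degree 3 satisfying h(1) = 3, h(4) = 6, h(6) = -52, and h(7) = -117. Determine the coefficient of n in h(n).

Write h(n) = an^3 + bn^2 + cn + d. Substituting each data point gives a linear system:
  a + b + c + d = 3
  64a + 16b + 4c + d = 6
  216a + 36b + 6c + d = -52
  343a + 49b + 7c + d = -117
Solving the system yields a = -1, b = 5, c = -3, d = 2.
So h(n) = -n^3 + 5n^2 - 3n + 2.
The coefficient of n is -3.

-3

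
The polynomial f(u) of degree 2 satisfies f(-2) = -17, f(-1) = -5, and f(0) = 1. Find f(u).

Using the Lagrange interpolation formula with nodes -2, -1, 0:
  L_0(u) = (u + 1)u / 2
  L_1(u) = (u + 2)u / -1
  L_2(u) = (u + 2)(u + 1) / 2
Then f(u) = -17·L_0(u) - 5·L_1(u) + 1·L_2(u).
Expanding and collecting terms gives f(u) = -3u^2 + 3u + 1.
Check: f(-2) = -17. ✓

f(u) = -3u^2 + 3u + 1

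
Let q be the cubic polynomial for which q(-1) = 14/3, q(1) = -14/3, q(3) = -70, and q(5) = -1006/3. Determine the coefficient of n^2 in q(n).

2

Write q(n) = an^3 + bn^2 + cn + d. Substituting each data point gives a linear system:
  -a + b - c + d = 14/3
  a + b + c + d = -14/3
  27a + 9b + 3c + d = -70
  125a + 25b + 5c + d = -1006/3
Solving the system yields a = -3, b = 2, c = -5/3, d = -2.
So q(n) = -3n³ + 2n² - (5/3)n - 2.
The coefficient of n^2 is 2.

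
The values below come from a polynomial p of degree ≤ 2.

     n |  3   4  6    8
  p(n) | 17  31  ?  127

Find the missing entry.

71

The 3 known points determine the degree-2 polynomial uniquely.
Write p(n) = an^2 + bn + c. Substituting each data point gives a linear system:
  9a + 3b + c = 17
  16a + 4b + c = 31
  64a + 8b + c = 127
Solving the system yields a = 2, b = 0, c = -1.
So p(n) = 2n² - 1.
Then p(6) = 71.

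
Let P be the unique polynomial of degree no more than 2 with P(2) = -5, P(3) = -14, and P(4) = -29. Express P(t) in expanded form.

Write P(t) = at^2 + bt + c. Substituting each data point gives a linear system:
  4a + 2b + c = -5
  9a + 3b + c = -14
  16a + 4b + c = -29
Solving the system yields a = -3, b = 6, c = -5.
So P(t) = -3t^2 + 6t - 5.
Check: P(4) = -29. ✓

P(t) = -3t^2 + 6t - 5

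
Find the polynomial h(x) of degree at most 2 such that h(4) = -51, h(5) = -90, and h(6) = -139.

h(x) = -5x^2 + 6x + 5

Write h(x) = ax^2 + bx + c. Substituting each data point gives a linear system:
  16a + 4b + c = -51
  25a + 5b + c = -90
  36a + 6b + c = -139
Solving the system yields a = -5, b = 6, c = 5.
So h(x) = -5x^2 + 6x + 5.
Check: h(4) = -51. ✓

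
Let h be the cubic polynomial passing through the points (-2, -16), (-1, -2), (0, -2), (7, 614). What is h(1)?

-4

Write h(s) = as^3 + bs^2 + cs + d. Substituting each data point gives a linear system:
  -8a + 4b - 2c + d = -16
  -a + b - c + d = -2
  d = -2
  343a + 49b + 7c + d = 614
Solving the system yields a = 2, b = -1, c = -3, d = -2.
So h(s) = 2s^3 - s^2 - 3s - 2.
Then h(1) = -4.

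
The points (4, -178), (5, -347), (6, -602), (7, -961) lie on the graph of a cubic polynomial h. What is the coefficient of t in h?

-4

Write h(t) = at^3 + bt^2 + ct + d. Substituting each data point gives a linear system:
  64a + 16b + 4c + d = -178
  125a + 25b + 5c + d = -347
  216a + 36b + 6c + d = -602
  343a + 49b + 7c + d = -961
Solving the system yields a = -3, b = 2, c = -4, d = -2.
So h(t) = -3t^3 + 2t^2 - 4t - 2.
The coefficient of t is -4.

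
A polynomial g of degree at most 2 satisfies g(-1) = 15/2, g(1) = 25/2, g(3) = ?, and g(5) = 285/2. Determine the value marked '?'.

115/2

On equispaced nodes a degree-2 polynomial has vanishing third forward difference, so
  - g(-1) + 3·g(1) - 3·g(3) + g(5) = 0.
Substituting the known values and solving for g(3):
  -3·g(3) = -345/2
  g(3) = 115/2.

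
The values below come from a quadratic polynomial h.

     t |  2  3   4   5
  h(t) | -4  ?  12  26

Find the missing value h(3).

2

The 3 known points determine the degree-2 polynomial uniquely.
Write h(t) = at^2 + bt + c. Substituting each data point gives a linear system:
  4a + 2b + c = -4
  16a + 4b + c = 12
  25a + 5b + c = 26
Solving the system yields a = 2, b = -4, c = -4.
So h(t) = 2t^2 - 4t - 4.
Then h(3) = 2.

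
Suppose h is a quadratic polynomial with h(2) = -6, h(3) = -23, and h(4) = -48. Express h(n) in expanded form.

h(n) = -4n^2 + 3n + 4

Using the Lagrange interpolation formula with nodes 2, 3, 4:
  L_0(n) = (n - 3)(n - 4) / 2
  L_1(n) = (n - 2)(n - 4) / -1
  L_2(n) = (n - 2)(n - 3) / 2
Then h(n) = -6·L_0(n) - 23·L_1(n) - 48·L_2(n).
Expanding and collecting terms gives h(n) = -4n^2 + 3n + 4.
Check: h(2) = -6. ✓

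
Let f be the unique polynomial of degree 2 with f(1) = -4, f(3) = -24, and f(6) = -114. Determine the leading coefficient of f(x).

Write f(x) = ax^2 + bx + c. Substituting each data point gives a linear system:
  a + b + c = -4
  9a + 3b + c = -24
  36a + 6b + c = -114
Solving the system yields a = -4, b = 6, c = -6.
So f(x) = -4x^2 + 6x - 6.
The leading coefficient is -4.

-4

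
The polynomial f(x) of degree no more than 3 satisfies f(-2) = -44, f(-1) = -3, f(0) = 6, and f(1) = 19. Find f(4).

442

Forward differences of the values at x = -2, -1, 0, 1:
  f  : -44  -3  6  19
  Δ  : 41  9  13
  Δ^2: -32  4
  Δ^3: 36
The third differences are constant, confirming degree 3.
Interpolating (Newton forward form) and evaluating at x = 4 gives f(4) = 442.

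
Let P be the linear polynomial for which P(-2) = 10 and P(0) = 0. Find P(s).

P(s) = -5s

Write P(s) = as + b. Substituting each data point gives a linear system:
  -2a + b = 10
  b = 0
Solving the system yields a = -5, b = 0.
So P(s) = -5s.
Check: P(-2) = 10. ✓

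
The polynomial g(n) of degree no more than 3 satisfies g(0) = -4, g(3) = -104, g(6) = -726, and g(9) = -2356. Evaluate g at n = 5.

-1292/3

Write g(n) = an^3 + bn^2 + cn + d. Substituting each data point gives a linear system:
  d = -4
  27a + 9b + 3c + d = -104
  216a + 36b + 6c + d = -726
  729a + 81b + 9c + d = -2356
Solving the system yields a = -3, b = -2, c = -1/3, d = -4.
So g(n) = -3n^3 - 2n^2 - (1/3)n - 4.
Then g(5) = -1292/3.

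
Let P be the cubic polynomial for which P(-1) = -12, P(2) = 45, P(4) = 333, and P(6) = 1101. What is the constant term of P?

Write P(t) = at^3 + bt^2 + ct + d. Substituting each data point gives a linear system:
  -a + b - c + d = -12
  8a + 4b + 2c + d = 45
  64a + 16b + 4c + d = 333
  216a + 36b + 6c + d = 1101
Solving the system yields a = 5, b = 0, c = 4, d = -3.
So P(t) = 5t^3 + 4t - 3.
The constant term is -3.

-3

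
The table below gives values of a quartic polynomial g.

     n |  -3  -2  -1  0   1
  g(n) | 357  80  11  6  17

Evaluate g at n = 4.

1106

Forward differences of the values at n = -3, -2, -1, 0, 1:
  g  : 357  80  11  6  17
  Δ  : -277  -69  -5  11
  Δ^2: 208  64  16
  Δ^3: -144  -48
  Δ^4: 96
The fourth differences are constant, confirming degree 4.
Interpolating (Newton forward form) and evaluating at n = 4 gives g(4) = 1106.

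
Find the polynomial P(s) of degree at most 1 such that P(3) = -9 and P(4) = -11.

Using the Lagrange interpolation formula with nodes 3, 4:
  L_0(s) = (s - 4) / -1
  L_1(s) = (s - 3) / 1
Then P(s) = -9·L_0(s) - 11·L_1(s).
Expanding and collecting terms gives P(s) = -2s - 3.
Check: P(3) = -9. ✓

P(s) = -2s - 3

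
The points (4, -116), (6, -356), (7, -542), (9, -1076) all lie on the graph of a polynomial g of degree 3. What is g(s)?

g(s) = -s^3 - 5s^2 + 6s + 4

Write g(s) = as^3 + bs^2 + cs + d. Substituting each data point gives a linear system:
  64a + 16b + 4c + d = -116
  216a + 36b + 6c + d = -356
  343a + 49b + 7c + d = -542
  729a + 81b + 9c + d = -1076
Solving the system yields a = -1, b = -5, c = 6, d = 4.
So g(s) = -s^3 - 5s^2 + 6s + 4.
Check: g(4) = -116. ✓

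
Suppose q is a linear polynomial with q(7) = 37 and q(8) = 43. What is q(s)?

Write q(s) = as + b. Substituting each data point gives a linear system:
  7a + b = 37
  8a + b = 43
Solving the system yields a = 6, b = -5.
So q(s) = 6s - 5.
Check: q(7) = 37. ✓

q(s) = 6s - 5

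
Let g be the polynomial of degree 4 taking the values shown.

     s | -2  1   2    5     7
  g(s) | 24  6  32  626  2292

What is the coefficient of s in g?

Write g(s) = as^4 + bs^3 + cs^2 + ds + e. Substituting each data point gives a linear system:
  16a - 8b + 4c - 2d + e = 24
  a + b + c + d + e = 6
  16a + 8b + 4c + 2d + e = 32
  625a + 125b + 25c + 5d + e = 626
  2401a + 343b + 49c + 7d + e = 2292
Solving the system yields a = 1, b = -1, c = 4, d = 6, e = -4.
So g(s) = s^4 - s^3 + 4s^2 + 6s - 4.
The coefficient of s is 6.

6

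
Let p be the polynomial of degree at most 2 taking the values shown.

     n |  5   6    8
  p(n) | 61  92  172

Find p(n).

p(n) = 3n^2 - 2n - 4

Write p(n) = an^2 + bn + c. Substituting each data point gives a linear system:
  25a + 5b + c = 61
  36a + 6b + c = 92
  64a + 8b + c = 172
Solving the system yields a = 3, b = -2, c = -4.
So p(n) = 3n^2 - 2n - 4.
Check: p(6) = 92. ✓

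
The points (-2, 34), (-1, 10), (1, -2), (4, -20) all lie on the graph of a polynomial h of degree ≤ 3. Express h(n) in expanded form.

h(n) = -n^3 + 4n^2 - 5n

Write h(n) = an^3 + bn^2 + cn + d. Substituting each data point gives a linear system:
  -8a + 4b - 2c + d = 34
  -a + b - c + d = 10
  a + b + c + d = -2
  64a + 16b + 4c + d = -20
Solving the system yields a = -1, b = 4, c = -5, d = 0.
So h(n) = -n^3 + 4n^2 - 5n.
Check: h(4) = -20. ✓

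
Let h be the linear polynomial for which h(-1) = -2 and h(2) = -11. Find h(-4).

Write h(u) = au + b. Substituting each data point gives a linear system:
  -a + b = -2
  2a + b = -11
Solving the system yields a = -3, b = -5.
So h(u) = -3u - 5.
Then h(-4) = 7.

7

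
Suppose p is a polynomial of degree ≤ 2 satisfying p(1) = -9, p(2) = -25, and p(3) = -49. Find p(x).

p(x) = -4x^2 - 4x - 1

Write p(x) = ax^2 + bx + c. Substituting each data point gives a linear system:
  a + b + c = -9
  4a + 2b + c = -25
  9a + 3b + c = -49
Solving the system yields a = -4, b = -4, c = -1.
So p(x) = -4x² - 4x - 1.
Check: p(3) = -49. ✓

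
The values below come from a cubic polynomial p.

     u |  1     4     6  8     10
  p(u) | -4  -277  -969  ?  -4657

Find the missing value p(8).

The 4 known points determine the degree-3 polynomial uniquely.
Write p(u) = au^3 + bu^2 + cu + d. Substituting each data point gives a linear system:
  a + b + c + d = -4
  64a + 16b + 4c + d = -277
  216a + 36b + 6c + d = -969
  1000a + 100b + 10c + d = -4657
Solving the system yields a = -5, b = 4, c = -6, d = 3.
So p(u) = -5u^3 + 4u^2 - 6u + 3.
Then p(8) = -2349.

-2349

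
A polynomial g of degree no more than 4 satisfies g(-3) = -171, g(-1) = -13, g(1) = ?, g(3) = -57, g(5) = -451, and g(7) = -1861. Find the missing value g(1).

-7

On equispaced nodes a degree-4 polynomial has vanishing fifth forward difference, so
  - g(-3) + 5·g(-1) - 10·g(1) + 10·g(3) - 5·g(5) + g(7) = 0.
Substituting the known values and solving for g(1):
  -10·g(1) = 70
  g(1) = -7.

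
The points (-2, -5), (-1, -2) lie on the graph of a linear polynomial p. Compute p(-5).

Using the Lagrange interpolation formula with nodes -2, -1:
  L_0(x) = (x + 1) / -1
  L_1(x) = (x + 2) / 1
Then p(x) = -5·L_0(x) - 2·L_1(x).
Expanding and collecting terms gives p(x) = 3x + 1.
Evaluating at x = -5: p(-5) = -14.

-14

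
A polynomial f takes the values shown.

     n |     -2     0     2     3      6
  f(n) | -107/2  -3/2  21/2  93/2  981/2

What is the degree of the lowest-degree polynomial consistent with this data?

3

Divided differences on the nodes -2, 0, 2, 3, 6:
  order 0: -107/2  -3/2  21/2  93/2  981/2
  order 1: 26  6  36  148
  order 2: -5  10  28
  order 3: 3  3
  order 4: 0
The order-3 divided differences are all 3 (nonzero) and every higher order vanishes, so the data lies on a polynomial of degree exactly 3.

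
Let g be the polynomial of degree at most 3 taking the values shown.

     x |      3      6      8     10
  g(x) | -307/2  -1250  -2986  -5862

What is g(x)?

Write g(x) = ax^3 + bx^2 + cx + d. Substituting each data point gives a linear system:
  27a + 9b + 3c + d = -307/2
  216a + 36b + 6c + d = -1250
  512a + 64b + 8c + d = -2986
  1000a + 100b + 10c + d = -5862
Solving the system yields a = -6, b = 3/2, c = -1, d = -2.
So g(x) = -6x³ + (3/2)x² - x - 2.
Check: g(10) = -5862. ✓

g(x) = -6x^3 + (3/2)x^2 - x - 2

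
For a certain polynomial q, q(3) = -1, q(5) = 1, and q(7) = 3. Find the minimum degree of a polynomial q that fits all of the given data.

1

Forward differences of the values at n = 3, 5, 7:
  q  : -1  1  3
  Δ  : 2  2
  Δ^2: 0
The first differences are constant (2) and nonzero, while all higher differences vanish, so the minimal degree is 1.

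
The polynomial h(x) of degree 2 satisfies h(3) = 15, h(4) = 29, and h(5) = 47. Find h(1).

Forward differences of the values at x = 3, 4, 5:
  h  : 15  29  47
  Δ  : 14  18
  Δ^2: 4
The second differences are constant, confirming degree 2.
Interpolating (Newton forward form) and evaluating at x = 1 gives h(1) = -1.

-1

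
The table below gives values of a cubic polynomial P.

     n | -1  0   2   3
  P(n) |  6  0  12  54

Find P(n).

P(n) = 2n^3 + 2n^2 - 6n

Using the Lagrange interpolation formula with nodes -1, 0, 2, 3:
  L_0(n) = n(n - 2)(n - 3) / -12
  L_1(n) = (n + 1)(n - 2)(n - 3) / 6
  L_2(n) = (n + 1)n(n - 3) / -6
  L_3(n) = (n + 1)n(n - 2) / 12
Then P(n) = 6·L_0(n) + 0·L_1(n) + 12·L_2(n) + 54·L_3(n).
Expanding and collecting terms gives P(n) = 2n^3 + 2n^2 - 6n.
Check: P(-1) = 6. ✓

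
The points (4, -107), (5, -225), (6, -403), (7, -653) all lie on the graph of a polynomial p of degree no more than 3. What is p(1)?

Using the Lagrange interpolation formula with nodes 4, 5, 6, 7:
  L_0(u) = (u - 5)(u - 6)(u - 7) / -6
  L_1(u) = (u - 4)(u - 6)(u - 7) / 2
  L_2(u) = (u - 4)(u - 5)(u - 7) / -2
  L_3(u) = (u - 4)(u - 5)(u - 6) / 6
Then p(u) = -107·L_0(u) - 225·L_1(u) - 403·L_2(u) - 653·L_3(u).
Expanding and collecting terms gives p(u) = -2u^3 + 4u + 5.
Evaluating at u = 1: p(1) = 7.

7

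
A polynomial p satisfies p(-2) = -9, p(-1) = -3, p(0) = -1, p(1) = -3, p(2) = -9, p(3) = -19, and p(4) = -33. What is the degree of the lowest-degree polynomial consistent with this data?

Forward differences of the values at t = -2, -1, 0, 1, 2, 3, 4:
  p  : -9  -3  -1  -3  -9  -19  -33
  Δ  : 6  2  -2  -6  -10  -14
  Δ^2: -4  -4  -4  -4  -4
  Δ^3: 0  0  0  0
  Δ^4: 0  0  0
  Δ^5: 0  0
  Δ^6: 0
The second differences are constant (-4) and nonzero, while all higher differences vanish, so the minimal degree is 2.

2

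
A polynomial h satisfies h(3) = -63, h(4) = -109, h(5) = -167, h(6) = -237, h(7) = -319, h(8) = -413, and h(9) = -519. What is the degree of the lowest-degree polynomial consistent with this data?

2

Forward differences of the values at n = 3, 4, 5, 6, 7, 8, 9:
  h  : -63  -109  -167  -237  -319  -413  -519
  Δ  : -46  -58  -70  -82  -94  -106
  Δ^2: -12  -12  -12  -12  -12
  Δ^3: 0  0  0  0
  Δ^4: 0  0  0
  Δ^5: 0  0
  Δ^6: 0
The second differences are constant (-12) and nonzero, while all higher differences vanish, so the minimal degree is 2.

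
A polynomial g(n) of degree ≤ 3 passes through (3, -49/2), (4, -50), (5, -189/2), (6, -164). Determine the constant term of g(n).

Write g(n) = an^3 + bn^2 + cn + d. Substituting each data point gives a linear system:
  27a + 9b + 3c + d = -49/2
  64a + 16b + 4c + d = -50
  125a + 25b + 5c + d = -189/2
  216a + 36b + 6c + d = -164
Solving the system yields a = -1, b = 5/2, c = -6, d = -2.
So g(n) = -n^3 + (5/2)n^2 - 6n - 2.
The constant term is -2.

-2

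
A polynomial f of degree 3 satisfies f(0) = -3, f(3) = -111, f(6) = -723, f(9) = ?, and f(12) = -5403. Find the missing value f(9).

On equispaced nodes a degree-3 polynomial has vanishing fourth forward difference, so
  f(0) - 4·f(3) + 6·f(6) - 4·f(9) + f(12) = 0.
Substituting the known values and solving for f(9):
  -4·f(9) = 9300
  f(9) = -2325.

-2325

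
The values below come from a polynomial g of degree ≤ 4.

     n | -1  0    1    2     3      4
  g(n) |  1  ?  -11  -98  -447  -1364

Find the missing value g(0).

0

On equispaced nodes a degree-4 polynomial has vanishing fifth forward difference, so
  - g(-1) + 5·g(0) - 10·g(1) + 10·g(2) - 5·g(3) + g(4) = 0.
Substituting the known values and solving for g(0):
  5·g(0) = 0
  g(0) = 0.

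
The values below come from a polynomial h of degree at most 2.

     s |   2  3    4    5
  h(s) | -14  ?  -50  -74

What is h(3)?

-30

The 3 known points determine the degree-2 polynomial uniquely.
Write h(s) = as^2 + bs + c. Substituting each data point gives a linear system:
  4a + 2b + c = -14
  16a + 4b + c = -50
  25a + 5b + c = -74
Solving the system yields a = -2, b = -6, c = 6.
So h(s) = -2s² - 6s + 6.
Then h(3) = -30.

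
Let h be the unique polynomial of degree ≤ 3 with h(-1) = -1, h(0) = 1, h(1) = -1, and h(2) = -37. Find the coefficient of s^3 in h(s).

-5

Write h(s) = as^3 + bs^2 + cs + d. Substituting each data point gives a linear system:
  -a + b - c + d = -1
  d = 1
  a + b + c + d = -1
  8a + 4b + 2c + d = -37
Solving the system yields a = -5, b = -2, c = 5, d = 1.
So h(s) = -5s³ - 2s² + 5s + 1.
The leading coefficient is -5.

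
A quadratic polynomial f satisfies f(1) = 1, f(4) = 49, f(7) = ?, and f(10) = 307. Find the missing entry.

151

The 3 known points determine the degree-2 polynomial uniquely.
Write f(s) = as^2 + bs + c. Substituting each data point gives a linear system:
  a + b + c = 1
  16a + 4b + c = 49
  100a + 10b + c = 307
Solving the system yields a = 3, b = 1, c = -3.
So f(s) = 3s² + s - 3.
Then f(7) = 151.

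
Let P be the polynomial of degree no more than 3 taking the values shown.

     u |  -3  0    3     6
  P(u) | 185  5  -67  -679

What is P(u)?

Write P(u) = au^3 + bu^2 + cu + d. Substituting each data point gives a linear system:
  -27a + 9b - 3c + d = 185
  d = 5
  27a + 9b + 3c + d = -67
  216a + 36b + 6c + d = -679
Solving the system yields a = -4, b = 6, c = -6, d = 5.
So P(u) = -4u^3 + 6u^2 - 6u + 5.
Check: P(0) = 5. ✓

P(u) = -4u^3 + 6u^2 - 6u + 5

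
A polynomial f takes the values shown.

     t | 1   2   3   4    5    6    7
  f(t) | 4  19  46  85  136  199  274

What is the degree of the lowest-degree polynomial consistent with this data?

2

Forward differences of the values at t = 1, 2, 3, 4, 5, 6, 7:
  f  : 4  19  46  85  136  199  274
  Δ  : 15  27  39  51  63  75
  Δ^2: 12  12  12  12  12
  Δ^3: 0  0  0  0
  Δ^4: 0  0  0
  Δ^5: 0  0
  Δ^6: 0
The second differences are constant (12) and nonzero, while all higher differences vanish, so the minimal degree is 2.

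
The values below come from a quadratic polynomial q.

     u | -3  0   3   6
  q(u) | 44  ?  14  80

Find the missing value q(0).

2

The 3 known points determine the degree-2 polynomial uniquely.
Write q(u) = au^2 + bu + c. Substituting each data point gives a linear system:
  9a - 3b + c = 44
  9a + 3b + c = 14
  36a + 6b + c = 80
Solving the system yields a = 3, b = -5, c = 2.
So q(u) = 3u^2 - 5u + 2.
Then q(0) = 2.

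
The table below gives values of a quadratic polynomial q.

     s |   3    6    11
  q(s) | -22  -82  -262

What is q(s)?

q(s) = -2s^2 - 2s + 2

Write q(s) = as^2 + bs + c. Substituting each data point gives a linear system:
  9a + 3b + c = -22
  36a + 6b + c = -82
  121a + 11b + c = -262
Solving the system yields a = -2, b = -2, c = 2.
So q(s) = -2s^2 - 2s + 2.
Check: q(6) = -82. ✓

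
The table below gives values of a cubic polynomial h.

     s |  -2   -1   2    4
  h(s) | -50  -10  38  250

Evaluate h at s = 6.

830

Using the Lagrange interpolation formula with nodes -2, -1, 2, 4:
  L_0(s) = (s + 1)(s - 2)(s - 4) / -24
  L_1(s) = (s + 2)(s - 2)(s - 4) / 15
  L_2(s) = (s + 2)(s + 1)(s - 4) / -24
  L_3(s) = (s + 2)(s + 1)(s - 2) / 60
Then h(s) = -50·L_0(s) - 10·L_1(s) + 38·L_2(s) + 250·L_3(s).
Expanding and collecting terms gives h(s) = 4s^3 - 2s^2 + 6s + 2.
Evaluating at s = 6: h(6) = 830.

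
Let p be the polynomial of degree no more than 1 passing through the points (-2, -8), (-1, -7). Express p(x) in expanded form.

Write p(x) = ax + b. Substituting each data point gives a linear system:
  -2a + b = -8
  -a + b = -7
Solving the system yields a = 1, b = -6.
So p(x) = x - 6.
Check: p(-2) = -8. ✓

p(x) = x - 6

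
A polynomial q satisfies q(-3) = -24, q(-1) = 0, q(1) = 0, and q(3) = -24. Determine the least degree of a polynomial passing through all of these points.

2

Forward differences of the values at u = -3, -1, 1, 3:
  q  : -24  0  0  -24
  Δ  : 24  0  -24
  Δ^2: -24  -24
  Δ^3: 0
The second differences are constant (-24) and nonzero, while all higher differences vanish, so the minimal degree is 2.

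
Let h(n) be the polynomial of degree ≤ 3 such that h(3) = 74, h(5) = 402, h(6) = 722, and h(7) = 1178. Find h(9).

2594

Write h(n) = an^3 + bn^2 + cn + d. Substituting each data point gives a linear system:
  27a + 9b + 3c + d = 74
  125a + 25b + 5c + d = 402
  216a + 36b + 6c + d = 722
  343a + 49b + 7c + d = 1178
Solving the system yields a = 4, b = -4, c = 0, d = 2.
So h(n) = 4n^3 - 4n^2 + 2.
Then h(9) = 2594.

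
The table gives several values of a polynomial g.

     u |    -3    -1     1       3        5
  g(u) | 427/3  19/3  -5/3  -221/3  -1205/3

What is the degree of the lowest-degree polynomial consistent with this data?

3

Forward differences of the values at u = -3, -1, 1, 3, 5:
  g  : 427/3  19/3  -5/3  -221/3  -1205/3
  Δ  : -136  -8  -72  -328
  Δ^2: 128  -64  -256
  Δ^3: -192  -192
  Δ^4: 0
The third differences are constant (-192) and nonzero, while all higher differences vanish, so the minimal degree is 3.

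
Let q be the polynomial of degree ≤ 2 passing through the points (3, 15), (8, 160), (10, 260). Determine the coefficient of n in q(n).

-4

Write q(n) = an^2 + bn + c. Substituting each data point gives a linear system:
  9a + 3b + c = 15
  64a + 8b + c = 160
  100a + 10b + c = 260
Solving the system yields a = 3, b = -4, c = 0.
So q(n) = 3n² - 4n.
The coefficient of n is -4.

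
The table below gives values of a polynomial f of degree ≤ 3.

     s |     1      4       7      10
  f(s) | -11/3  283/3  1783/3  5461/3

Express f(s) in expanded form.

f(s) = 2s^3 - (5/3)s^2 - s - 3

Using the Lagrange interpolation formula with nodes 1, 4, 7, 10:
  L_0(s) = (s - 4)(s - 7)(s - 10) / -162
  L_1(s) = (s - 1)(s - 7)(s - 10) / 54
  L_2(s) = (s - 1)(s - 4)(s - 10) / -54
  L_3(s) = (s - 1)(s - 4)(s - 7) / 162
Then f(s) = -11/3·L_0(s) + 283/3·L_1(s) + 1783/3·L_2(s) + 5461/3·L_3(s).
Expanding and collecting terms gives f(s) = 2s^3 - (5/3)s^2 - s - 3.
Check: f(1) = -11/3. ✓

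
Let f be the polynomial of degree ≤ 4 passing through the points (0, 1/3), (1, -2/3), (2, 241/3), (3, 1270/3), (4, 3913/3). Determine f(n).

Write f(n) = an^4 + bn^3 + cn^2 + dn + e. Substituting each data point gives a linear system:
  e = 1/3
  a + b + c + d + e = -2/3
  16a + 8b + 4c + 2d + e = 241/3
  81a + 27b + 9c + 3d + e = 1270/3
  256a + 64b + 16c + 4d + e = 3913/3
Solving the system yields a = 4, b = 6, c = -5, d = -6, e = 1/3.
So f(n) = 4n^4 + 6n^3 - 5n^2 - 6n + 1/3.
Check: f(2) = 241/3. ✓

f(n) = 4n^4 + 6n^3 - 5n^2 - 6n + 1/3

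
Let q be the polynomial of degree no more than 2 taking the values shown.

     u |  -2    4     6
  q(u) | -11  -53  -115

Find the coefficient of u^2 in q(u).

Write q(u) = au^2 + bu + c. Substituting each data point gives a linear system:
  4a - 2b + c = -11
  16a + 4b + c = -53
  36a + 6b + c = -115
Solving the system yields a = -3, b = -1, c = -1.
So q(u) = -3u^2 - u - 1.
The leading coefficient is -3.

-3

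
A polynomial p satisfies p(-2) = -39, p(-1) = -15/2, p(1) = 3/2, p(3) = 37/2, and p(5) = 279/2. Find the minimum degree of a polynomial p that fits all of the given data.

3

Divided differences on the nodes -2, -1, 1, 3, 5:
  order 0: -39  -15/2  3/2  37/2  279/2
  order 1: 63/2  9/2  17/2  121/2
  order 2: -9  1  13
  order 3: 2  2
  order 4: 0
The order-3 divided differences are all 2 (nonzero) and every higher order vanishes, so the data lies on a polynomial of degree exactly 3.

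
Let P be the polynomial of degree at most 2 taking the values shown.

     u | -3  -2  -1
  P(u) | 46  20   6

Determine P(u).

Using the Lagrange interpolation formula with nodes -3, -2, -1:
  L_0(u) = (u + 2)(u + 1) / 2
  L_1(u) = (u + 3)(u + 1) / -1
  L_2(u) = (u + 3)(u + 2) / 2
Then P(u) = 46·L_0(u) + 20·L_1(u) + 6·L_2(u).
Expanding and collecting terms gives P(u) = 6u^2 + 4u + 4.
Check: P(-1) = 6. ✓

P(u) = 6u^2 + 4u + 4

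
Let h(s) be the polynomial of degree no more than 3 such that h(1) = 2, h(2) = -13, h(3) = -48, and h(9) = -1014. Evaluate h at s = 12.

Using the Lagrange interpolation formula with nodes 1, 2, 3, 9:
  L_0(s) = (s - 2)(s - 3)(s - 9) / -16
  L_1(s) = (s - 1)(s - 3)(s - 9) / 7
  L_2(s) = (s - 1)(s - 2)(s - 9) / -12
  L_3(s) = (s - 1)(s - 2)(s - 3) / 336
Then h(s) = 2·L_0(s) - 13·L_1(s) - 48·L_2(s) - 1014·L_3(s).
Expanding and collecting terms gives h(s) = -s^3 - 4s^2 + 4s + 3.
Evaluating at s = 12: h(12) = -2253.

-2253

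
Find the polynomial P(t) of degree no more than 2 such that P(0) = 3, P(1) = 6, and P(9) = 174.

Write P(t) = at^2 + bt + c. Substituting each data point gives a linear system:
  c = 3
  a + b + c = 6
  81a + 9b + c = 174
Solving the system yields a = 2, b = 1, c = 3.
So P(t) = 2t² + t + 3.
Check: P(0) = 3. ✓

P(t) = 2t^2 + t + 3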